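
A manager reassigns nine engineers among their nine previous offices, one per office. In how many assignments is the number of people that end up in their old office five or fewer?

362675

Sum C(9,i)·!(9-i) for i = 0..5:
  i=0: C(9,0)·!9 = 1·133496 = 133496
  i=1: C(9,1)·!8 = 9·14833 = 133497
  i=2: C(9,2)·!7 = 36·1854 = 66744
  i=3: C(9,3)·!6 = 84·265 = 22260
  i=4: C(9,4)·!5 = 126·44 = 5544
  i=5: C(9,5)·!4 = 126·9 = 1134
Total = 362675.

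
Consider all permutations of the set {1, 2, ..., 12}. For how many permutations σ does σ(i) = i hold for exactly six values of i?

Pick the 6 fixed positions: C(12,6) = 924 ways.
The remaining 6 must be deranged: !6 = 265.
Total: 924 × 265 = 244860.

244860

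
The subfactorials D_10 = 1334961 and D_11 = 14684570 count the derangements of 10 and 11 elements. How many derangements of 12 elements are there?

D_12 = (12-1)·(D_11 + D_10) = 11·(14684570 + 1334961) = 11·16019531 = 176214841.

176214841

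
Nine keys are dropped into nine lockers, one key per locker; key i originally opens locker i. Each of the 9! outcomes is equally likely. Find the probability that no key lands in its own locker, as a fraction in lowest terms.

Favorable outcomes: !9 = 133496.
Total outcomes: 9! = 362880.
Probability = 133496/362880 = 16687/45360.

16687/45360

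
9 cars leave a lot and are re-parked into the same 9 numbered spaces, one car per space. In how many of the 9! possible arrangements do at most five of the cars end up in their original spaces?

362675

# with exactly i fixed is C(9,i)·!(9-i); sum over i=0..5:
  i=0: C(9,0)·!9 = 1·133496 = 133496
  i=1: C(9,1)·!8 = 9·14833 = 133497
  i=2: C(9,2)·!7 = 36·1854 = 66744
  i=3: C(9,3)·!6 = 84·265 = 22260
  i=4: C(9,4)·!5 = 126·44 = 5544
  i=5: C(9,5)·!4 = 126·9 = 1134
Total = 362675.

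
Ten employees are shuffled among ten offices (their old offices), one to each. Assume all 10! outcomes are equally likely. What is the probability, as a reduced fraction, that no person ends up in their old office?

16481/44800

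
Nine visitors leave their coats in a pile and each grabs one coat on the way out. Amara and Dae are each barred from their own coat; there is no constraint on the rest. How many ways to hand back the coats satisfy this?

287280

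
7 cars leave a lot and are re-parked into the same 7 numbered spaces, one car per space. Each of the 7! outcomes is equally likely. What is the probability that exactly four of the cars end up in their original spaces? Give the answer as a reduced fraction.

1/72

Favorable outcomes: C(7,4)·!3 = 35·2 = 70.
Total outcomes: 7! = 5040.
Probability = 70/5040 = 1/72.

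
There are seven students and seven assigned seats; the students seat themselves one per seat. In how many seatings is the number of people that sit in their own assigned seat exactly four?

70

Choose which 4 of the 7 are fixed: C(7,4) = 35.
The remaining 3 must be deranged: !3 = 2.
Total: 35 × 2 = 70.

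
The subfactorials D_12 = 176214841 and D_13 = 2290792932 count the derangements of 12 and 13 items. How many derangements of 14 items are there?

32071101049

D_14 = (14-1)·(D_13 + D_12) = 13·(2290792932 + 176214841) = 13·2467007773 = 32071101049.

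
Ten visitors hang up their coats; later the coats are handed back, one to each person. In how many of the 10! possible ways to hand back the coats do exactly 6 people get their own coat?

1890

Pick the 6 fixed positions: C(10,6) = 210 ways.
The other 4 form a derangement: !4 = 9.
Total: 210 × 9 = 1890.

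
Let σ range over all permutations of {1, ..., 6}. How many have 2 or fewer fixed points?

# with exactly i fixed is C(6,i)·!(6-i); sum over i=0..2:
  i=0: C(6,0)·!6 = 1·265 = 265
  i=1: C(6,1)·!5 = 6·44 = 264
  i=2: C(6,2)·!4 = 15·9 = 135
Total = 664.

664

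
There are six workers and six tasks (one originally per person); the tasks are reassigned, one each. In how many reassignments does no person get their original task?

265

!6 = 6! · Σ_{k=0}^{6} (-1)^k/k!
= 6! - 6!/1! + 6!/2! - 6!/3! + 6!/4! - 6!/5! + 6!/6!
= 720 - 720 + 360 - 120 + 30 - 6 + 1
= 265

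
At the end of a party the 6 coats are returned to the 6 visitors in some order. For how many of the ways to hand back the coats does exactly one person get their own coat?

264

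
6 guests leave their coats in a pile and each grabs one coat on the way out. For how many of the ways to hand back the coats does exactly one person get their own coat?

264

Choose which one of the 6 is fixed: C(6,1) = 6.
The other 5 form a derangement: !5 = 44.
Total: 6 × 44 = 264.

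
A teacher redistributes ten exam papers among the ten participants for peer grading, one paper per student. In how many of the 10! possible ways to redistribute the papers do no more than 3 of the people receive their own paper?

3559886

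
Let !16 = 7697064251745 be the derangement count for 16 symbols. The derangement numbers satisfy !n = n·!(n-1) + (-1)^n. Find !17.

!17 = 17·7697064251745 - 1 = 130850092279664.

130850092279664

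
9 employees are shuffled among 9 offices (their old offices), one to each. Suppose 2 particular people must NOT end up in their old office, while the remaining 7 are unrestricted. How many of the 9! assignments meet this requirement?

287280

Let A_j be the event that the j-th constrained one is fixed. By inclusion-exclusion over the 2 events:
Σ_{j=0}^{2} (-1)^j C(2,j)(9-j)!
= C(2,0)·9! - C(2,1)·8! + C(2,2)·7!
= 362880 - 80640 + 5040
= 287280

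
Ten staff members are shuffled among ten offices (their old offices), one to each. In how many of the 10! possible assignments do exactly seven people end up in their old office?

Pick the 7 fixed positions: C(10,7) = 120 ways.
The other 3 form a derangement: !3 = 2.
Total: 120 × 2 = 240.

240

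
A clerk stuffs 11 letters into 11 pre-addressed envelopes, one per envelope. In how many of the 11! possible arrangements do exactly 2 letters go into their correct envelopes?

Pick the 2 fixed positions: C(11,2) = 55 ways.
The remaining 9 must be deranged: !9 = 133496.
Total: 55 × 133496 = 7342280.

7342280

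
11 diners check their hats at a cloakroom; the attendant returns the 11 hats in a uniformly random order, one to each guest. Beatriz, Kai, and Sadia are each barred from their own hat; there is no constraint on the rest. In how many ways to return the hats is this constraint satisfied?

30078720

Inclusion-exclusion on the 3 forbidden self-matches:
Σ_{j=0}^{3} (-1)^j C(3,j)(11-j)!
= C(3,0)·11! - C(3,1)·10! + C(3,2)·9! - C(3,3)·8!
= 39916800 - 10886400 + 1088640 - 40320
= 30078720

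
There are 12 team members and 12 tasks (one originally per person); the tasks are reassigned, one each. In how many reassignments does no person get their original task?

Recurrence: !12 = 11·(!11 + !10).
!12 = 11·(14684570 + 1334961) = 11·16019531 = 176214841

176214841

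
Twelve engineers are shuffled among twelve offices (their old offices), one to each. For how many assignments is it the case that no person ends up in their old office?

!12 = 12! · Σ_{k=0}^{12} (-1)^k/k!
= 12! - 12!/1! + 12!/2! - 12!/3! + 12!/4! - 12!/5! + 12!/6! - 12!/7! + 12!/8! - 12!/9! + 12!/10! - 12!/11! + 12!/12!
= 479001600 - 479001600 + 239500800 - 79833600 + 19958400 - 3991680 + 665280 - 95040 + 11880 - 1320 + 132 - 12 + 1
= 176214841

176214841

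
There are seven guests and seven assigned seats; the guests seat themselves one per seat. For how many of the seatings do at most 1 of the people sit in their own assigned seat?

3709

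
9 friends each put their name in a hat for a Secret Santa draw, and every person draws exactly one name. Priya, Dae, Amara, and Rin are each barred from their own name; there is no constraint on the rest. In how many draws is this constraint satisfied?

229080

Inclusion-exclusion on the 4 forbidden self-matches:
Σ_{j=0}^{4} (-1)^j C(4,j)(9-j)!
= C(4,0)·9! - C(4,1)·8! + C(4,2)·7! - C(4,3)·6! + C(4,4)·5!
= 362880 - 161280 + 30240 - 2880 + 120
= 229080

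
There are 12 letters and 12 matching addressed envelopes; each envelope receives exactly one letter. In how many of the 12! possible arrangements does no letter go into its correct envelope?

!12 = 12! · Σ_{k=0}^{12} (-1)^k/k!
= 12! - 12!/1! + 12!/2! - 12!/3! + 12!/4! - 12!/5! + 12!/6! - 12!/7! + 12!/8! - 12!/9! + 12!/10! - 12!/11! + 12!/12!
= 479001600 - 479001600 + 239500800 - 79833600 + 19958400 - 3991680 + 665280 - 95040 + 11880 - 1320 + 132 - 12 + 1
= 176214841

176214841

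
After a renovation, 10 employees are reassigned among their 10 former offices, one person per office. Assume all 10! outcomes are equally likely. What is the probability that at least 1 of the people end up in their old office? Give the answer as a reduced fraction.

28319/44800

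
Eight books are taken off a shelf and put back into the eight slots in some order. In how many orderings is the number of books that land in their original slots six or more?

Sum C(8,i)·!(8-i) for i = 6..8:
  i=6: C(8,6)·!2 = 28·1 = 28
  i=7: C(8,7)·!1 = 8·0 = 0
  i=8: C(8,8)·!0 = 1·1 = 1
Total = 29.

29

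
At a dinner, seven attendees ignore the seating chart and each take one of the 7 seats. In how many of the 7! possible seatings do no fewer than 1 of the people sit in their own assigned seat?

Sum C(7,i)·!(7-i) for i = 1..7:
  i=1: C(7,1)·!6 = 7·265 = 1855
  i=2: C(7,2)·!5 = 21·44 = 924
  i=3: C(7,3)·!4 = 35·9 = 315
  i=4: C(7,4)·!3 = 35·2 = 70
  i=5: C(7,5)·!2 = 21·1 = 21
  i=6: C(7,6)·!1 = 7·0 = 0
  i=7: C(7,7)·!0 = 1·1 = 1
Total = 3186.

3186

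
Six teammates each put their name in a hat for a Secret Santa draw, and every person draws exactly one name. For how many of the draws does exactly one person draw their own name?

Pick the single fixed position: C(6,1) = 6 ways.
The remaining 5 must be deranged: !5 = 44.
Total: 6 × 44 = 264.

264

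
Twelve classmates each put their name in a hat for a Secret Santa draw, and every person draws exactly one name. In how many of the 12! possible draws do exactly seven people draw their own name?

34848

Pick the 7 fixed positions: C(12,7) = 792 ways.
The remaining 5 must be deranged: !5 = 44.
Total: 792 × 44 = 34848.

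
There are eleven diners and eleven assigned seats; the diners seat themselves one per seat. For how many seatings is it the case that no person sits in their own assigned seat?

By inclusion-exclusion, !11 = Σ (-1)^k · 11!/k! for k=0..11
= 11! - 11!/1! + 11!/2! - 11!/3! + 11!/4! - 11!/5! + 11!/6! - 11!/7! + 11!/8! - 11!/9! + 11!/10! - 11!/11!
= 39916800 - 39916800 + 19958400 - 6652800 + 1663200 - 332640 + 55440 - 7920 + 990 - 110 + 11 - 1
= 14684570

14684570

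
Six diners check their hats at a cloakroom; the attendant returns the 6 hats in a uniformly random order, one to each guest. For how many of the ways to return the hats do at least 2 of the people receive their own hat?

# with exactly i fixed is C(6,i)·!(6-i); sum over i=2..6:
  i=2: C(6,2)·!4 = 15·9 = 135
  i=3: C(6,3)·!3 = 20·2 = 40
  i=4: C(6,4)·!2 = 15·1 = 15
  i=5: C(6,5)·!1 = 6·0 = 0
  i=6: C(6,6)·!0 = 1·1 = 1
Total = 191.

191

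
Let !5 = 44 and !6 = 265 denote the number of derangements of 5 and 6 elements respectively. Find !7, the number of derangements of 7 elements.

!7 = (7-1)·(!6 + !5) = 6·(265 + 44) = 6·309 = 1854.

1854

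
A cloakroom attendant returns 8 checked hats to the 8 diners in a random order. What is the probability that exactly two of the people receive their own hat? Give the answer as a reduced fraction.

53/288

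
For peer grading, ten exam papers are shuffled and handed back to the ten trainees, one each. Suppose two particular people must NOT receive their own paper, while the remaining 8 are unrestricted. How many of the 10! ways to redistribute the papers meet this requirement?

2943360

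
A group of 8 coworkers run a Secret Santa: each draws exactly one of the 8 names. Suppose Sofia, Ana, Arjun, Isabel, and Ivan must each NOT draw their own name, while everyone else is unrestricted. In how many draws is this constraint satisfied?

21234

Inclusion-exclusion on the 5 forbidden self-matches:
Σ_{j=0}^{5} (-1)^j C(5,j)(8-j)!
= C(5,0)·8! - C(5,1)·7! + C(5,2)·6! - C(5,3)·5! + C(5,4)·4! - C(5,5)·3!
= 40320 - 25200 + 7200 - 1200 + 120 - 6
= 21234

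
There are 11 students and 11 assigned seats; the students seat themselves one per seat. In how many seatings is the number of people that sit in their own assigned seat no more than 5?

# with exactly i fixed is C(11,i)·!(11-i); sum over i=0..5:
  i=0: C(11,0)·!11 = 1·14684570 = 14684570
  i=1: C(11,1)·!10 = 11·1334961 = 14684571
  i=2: C(11,2)·!9 = 55·133496 = 7342280
  i=3: C(11,3)·!8 = 165·14833 = 2447445
  i=4: C(11,4)·!7 = 330·1854 = 611820
  i=5: C(11,5)·!6 = 462·265 = 122430
Total = 39893116.

39893116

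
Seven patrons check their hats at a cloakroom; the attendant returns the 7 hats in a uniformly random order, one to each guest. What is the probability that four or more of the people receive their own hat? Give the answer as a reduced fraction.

23/1260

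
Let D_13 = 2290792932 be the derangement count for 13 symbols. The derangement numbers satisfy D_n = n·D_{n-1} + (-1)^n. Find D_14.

D_14 = 14·2290792932 + 1 = 32071101049.

32071101049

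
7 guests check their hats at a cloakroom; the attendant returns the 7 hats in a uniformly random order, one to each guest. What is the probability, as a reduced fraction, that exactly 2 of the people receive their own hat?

11/60

Favorable outcomes: C(7,2)·!5 = 21·44 = 924.
Total outcomes: 7! = 5040.
Probability = 924/5040 = 11/60.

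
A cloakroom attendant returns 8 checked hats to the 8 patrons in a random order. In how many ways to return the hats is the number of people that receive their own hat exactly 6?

28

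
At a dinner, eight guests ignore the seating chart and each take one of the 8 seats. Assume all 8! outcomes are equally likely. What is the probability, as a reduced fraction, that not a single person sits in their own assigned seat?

2119/5760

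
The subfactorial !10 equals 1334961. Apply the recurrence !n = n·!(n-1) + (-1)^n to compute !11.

!11 = 11·1334961 - 1 = 14684570.

14684570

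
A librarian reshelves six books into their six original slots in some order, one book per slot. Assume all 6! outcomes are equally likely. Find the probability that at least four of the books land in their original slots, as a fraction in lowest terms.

Favorable outcomes: Σ_{i≥4} C(6,i)·!(6-i) = 15·1 + 6·0 + 1·1 = 16.
Total outcomes: 6! = 720.
Probability = 16/720 = 1/45.

1/45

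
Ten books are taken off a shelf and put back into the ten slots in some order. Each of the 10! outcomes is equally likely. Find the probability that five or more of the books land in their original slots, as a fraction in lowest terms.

Favorable outcomes: Σ_{i≥5} C(10,i)·!(10-i) = 252·44 + 210·9 + 120·2 + 45·1 + 10·0 + 1·1 = 13264.
Total outcomes: 10! = 3628800.
Probability = 13264/3628800 = 829/226800.

829/226800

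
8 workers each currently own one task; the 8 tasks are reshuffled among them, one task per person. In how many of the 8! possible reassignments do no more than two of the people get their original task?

37085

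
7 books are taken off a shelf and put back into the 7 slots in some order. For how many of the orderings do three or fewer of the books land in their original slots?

Sum C(7,i)·!(7-i) for i = 0..3:
  i=0: C(7,0)·!7 = 1·1854 = 1854
  i=1: C(7,1)·!6 = 7·265 = 1855
  i=2: C(7,2)·!5 = 21·44 = 924
  i=3: C(7,3)·!4 = 35·9 = 315
Total = 4948.

4948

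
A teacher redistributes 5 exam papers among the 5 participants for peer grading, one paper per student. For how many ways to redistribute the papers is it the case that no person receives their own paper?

44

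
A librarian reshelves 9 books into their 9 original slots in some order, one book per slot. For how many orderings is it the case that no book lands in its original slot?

133496

By inclusion-exclusion, !9 = Σ (-1)^k · 9!/k! for k=0..9
= 9! - 9!/1! + 9!/2! - 9!/3! + 9!/4! - 9!/5! + 9!/6! - 9!/7! + 9!/8! - 9!/9!
= 362880 - 362880 + 181440 - 60480 + 15120 - 3024 + 504 - 72 + 9 - 1
= 133496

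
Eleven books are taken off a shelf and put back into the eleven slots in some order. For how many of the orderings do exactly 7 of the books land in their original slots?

2970

Choose which 7 of the 11 are fixed: C(11,7) = 330.
The remaining 4 must be deranged: !4 = 9.
Total: 330 × 9 = 2970.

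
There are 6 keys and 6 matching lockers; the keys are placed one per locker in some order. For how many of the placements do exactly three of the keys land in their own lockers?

Pick the 3 fixed positions: C(6,3) = 20 ways.
The remaining 3 must be deranged: !3 = 2.
Total: 20 × 2 = 40.

40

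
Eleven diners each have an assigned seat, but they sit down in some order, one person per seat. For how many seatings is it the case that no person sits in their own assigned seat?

!11 = 11! · Σ_{k=0}^{11} (-1)^k/k!
= 11! - 11!/1! + 11!/2! - 11!/3! + 11!/4! - 11!/5! + 11!/6! - 11!/7! + 11!/8! - 11!/9! + 11!/10! - 11!/11!
= 39916800 - 39916800 + 19958400 - 6652800 + 1663200 - 332640 + 55440 - 7920 + 990 - 110 + 11 - 1
= 14684570

14684570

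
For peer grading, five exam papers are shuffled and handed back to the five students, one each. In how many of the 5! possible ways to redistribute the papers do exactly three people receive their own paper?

10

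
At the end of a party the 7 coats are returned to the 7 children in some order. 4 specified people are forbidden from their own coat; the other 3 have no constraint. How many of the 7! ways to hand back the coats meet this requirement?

2790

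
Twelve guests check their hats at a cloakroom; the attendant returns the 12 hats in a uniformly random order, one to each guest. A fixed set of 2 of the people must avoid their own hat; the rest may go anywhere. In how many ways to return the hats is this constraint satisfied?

Inclusion-exclusion on the 2 forbidden self-matches:
Σ_{j=0}^{2} (-1)^j C(2,j)(12-j)!
= C(2,0)·12! - C(2,1)·11! + C(2,2)·10!
= 479001600 - 79833600 + 3628800
= 402796800

402796800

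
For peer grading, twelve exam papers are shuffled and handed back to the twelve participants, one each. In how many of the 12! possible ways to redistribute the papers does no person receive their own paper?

Recurrence: !12 = 12·!11 + (-1)^12.
!12 = 12·14684570 + 1 = 176214841

176214841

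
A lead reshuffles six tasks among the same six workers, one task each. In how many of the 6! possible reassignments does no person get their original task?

265

By inclusion-exclusion, !6 = Σ (-1)^k · 6!/k! for k=0..6
= 6! - 6!/1! + 6!/2! - 6!/3! + 6!/4! - 6!/5! + 6!/6!
= 720 - 720 + 360 - 120 + 30 - 6 + 1
= 265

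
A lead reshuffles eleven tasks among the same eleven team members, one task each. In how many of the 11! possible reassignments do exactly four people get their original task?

Pick the 4 fixed positions: C(11,4) = 330 ways.
The other 7 form a derangement: !7 = 1854.
Total: 330 × 1854 = 611820.

611820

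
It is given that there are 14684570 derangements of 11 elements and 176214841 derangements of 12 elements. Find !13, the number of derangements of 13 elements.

2290792932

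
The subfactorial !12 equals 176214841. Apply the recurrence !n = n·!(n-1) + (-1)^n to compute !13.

2290792932

!13 = 13·176214841 - 1 = 2290792932.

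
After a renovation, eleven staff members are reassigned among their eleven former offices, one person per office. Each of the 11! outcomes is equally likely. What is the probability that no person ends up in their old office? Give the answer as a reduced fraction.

Favorable outcomes: !11 = 14684570.
Total outcomes: 11! = 39916800.
Probability = 14684570/39916800 = 1468457/3991680.

1468457/3991680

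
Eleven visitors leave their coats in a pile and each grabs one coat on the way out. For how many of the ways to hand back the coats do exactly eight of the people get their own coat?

Choose which 8 of the 11 are fixed: C(11,8) = 165.
The other 3 form a derangement: !3 = 2.
Total: 165 × 2 = 330.

330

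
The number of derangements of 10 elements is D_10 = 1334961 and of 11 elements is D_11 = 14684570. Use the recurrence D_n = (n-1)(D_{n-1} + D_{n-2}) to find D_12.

D_12 = (12-1)·(D_11 + D_10) = 11·(14684570 + 1334961) = 11·16019531 = 176214841.

176214841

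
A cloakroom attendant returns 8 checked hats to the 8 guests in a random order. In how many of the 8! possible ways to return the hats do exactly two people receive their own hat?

Pick the 2 fixed positions: C(8,2) = 28 ways.
The other 6 form a derangement: !6 = 265.
Total: 28 × 265 = 7420.

7420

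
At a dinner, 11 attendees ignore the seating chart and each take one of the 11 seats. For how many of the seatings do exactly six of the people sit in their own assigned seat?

20328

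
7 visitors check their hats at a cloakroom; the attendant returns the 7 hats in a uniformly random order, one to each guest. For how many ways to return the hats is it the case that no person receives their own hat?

1854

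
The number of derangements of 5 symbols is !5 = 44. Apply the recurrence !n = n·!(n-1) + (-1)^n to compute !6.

!6 = 6·44 + 1 = 265.

265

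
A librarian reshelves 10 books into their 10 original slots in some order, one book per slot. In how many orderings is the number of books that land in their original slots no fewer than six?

2176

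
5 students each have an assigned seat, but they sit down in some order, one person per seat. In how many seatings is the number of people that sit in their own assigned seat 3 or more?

Sum C(5,i)·!(5-i) for i = 3..5:
  i=3: C(5,3)·!2 = 10·1 = 10
  i=4: C(5,4)·!1 = 5·0 = 0
  i=5: C(5,5)·!0 = 1·1 = 1
Total = 11.

11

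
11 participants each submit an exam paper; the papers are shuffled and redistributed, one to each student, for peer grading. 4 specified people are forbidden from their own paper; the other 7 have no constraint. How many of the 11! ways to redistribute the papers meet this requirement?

27422640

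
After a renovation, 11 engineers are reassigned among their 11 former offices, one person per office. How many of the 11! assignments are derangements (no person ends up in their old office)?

14684570

Recurrence: !11 = 10·(!10 + !9).
!11 = 10·(1334961 + 133496) = 10·1468457 = 14684570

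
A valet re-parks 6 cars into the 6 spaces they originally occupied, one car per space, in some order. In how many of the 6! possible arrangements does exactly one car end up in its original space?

264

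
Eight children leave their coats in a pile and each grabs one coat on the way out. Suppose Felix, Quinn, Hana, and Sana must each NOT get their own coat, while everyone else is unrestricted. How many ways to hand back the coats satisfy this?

24024

Let A_j be the event that the j-th constrained one is fixed. By inclusion-exclusion over the 4 events:
Σ_{j=0}^{4} (-1)^j C(4,j)(8-j)!
= C(4,0)·8! - C(4,1)·7! + C(4,2)·6! - C(4,3)·5! + C(4,4)·4!
= 40320 - 20160 + 4320 - 480 + 24
= 24024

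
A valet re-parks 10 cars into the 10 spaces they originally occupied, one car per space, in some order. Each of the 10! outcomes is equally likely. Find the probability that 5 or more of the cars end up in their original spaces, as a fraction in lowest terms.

829/226800

Favorable outcomes: Σ_{i≥5} C(10,i)·!(10-i) = 252·44 + 210·9 + 120·2 + 45·1 + 10·0 + 1·1 = 13264.
Total outcomes: 10! = 3628800.
Probability = 13264/3628800 = 829/226800.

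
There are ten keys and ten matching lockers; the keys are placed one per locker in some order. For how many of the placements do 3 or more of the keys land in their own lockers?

291394

# with exactly i fixed is C(10,i)·!(10-i); sum over i=3..10:
  i=3: C(10,3)·!7 = 120·1854 = 222480
  i=4: C(10,4)·!6 = 210·265 = 55650
  i=5: C(10,5)·!5 = 252·44 = 11088
  i=6: C(10,6)·!4 = 210·9 = 1890
  i=7: C(10,7)·!3 = 120·2 = 240
  i=8: C(10,8)·!2 = 45·1 = 45
  i=9: C(10,9)·!1 = 10·0 = 0
  i=10: C(10,10)·!0 = 1·1 = 1
Total = 291394.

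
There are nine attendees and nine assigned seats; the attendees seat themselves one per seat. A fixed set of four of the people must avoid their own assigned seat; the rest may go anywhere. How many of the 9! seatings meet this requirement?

Let A_j be the event that the j-th constrained one is fixed. By inclusion-exclusion over the 4 events:
Σ_{j=0}^{4} (-1)^j C(4,j)(9-j)!
= C(4,0)·9! - C(4,1)·8! + C(4,2)·7! - C(4,3)·6! + C(4,4)·5!
= 362880 - 161280 + 30240 - 2880 + 120
= 229080

229080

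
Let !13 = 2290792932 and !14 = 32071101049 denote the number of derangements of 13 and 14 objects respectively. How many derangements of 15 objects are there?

481066515734

!15 = (15-1)·(!14 + !13) = 14·(32071101049 + 2290792932) = 14·34361893981 = 481066515734.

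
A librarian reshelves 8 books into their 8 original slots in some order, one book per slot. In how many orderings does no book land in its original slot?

By inclusion-exclusion, !8 = Σ (-1)^k · 8!/k! for k=0..8
= 8! - 8!/1! + 8!/2! - 8!/3! + 8!/4! - 8!/5! + 8!/6! - 8!/7! + 8!/8!
= 40320 - 40320 + 20160 - 6720 + 1680 - 336 + 56 - 8 + 1
= 14833

14833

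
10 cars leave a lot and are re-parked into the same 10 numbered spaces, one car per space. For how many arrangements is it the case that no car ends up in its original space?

1334961

!10 is the nearest integer to 10!/e.
10! = 3628800, and 3628800/e ≈ 1334960.92, so !10 = 1334961.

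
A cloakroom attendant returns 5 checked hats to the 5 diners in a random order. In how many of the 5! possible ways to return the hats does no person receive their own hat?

!5 is the nearest integer to 5!/e.
5! = 120, and 120/e ≈ 44.15, so !5 = 44.

44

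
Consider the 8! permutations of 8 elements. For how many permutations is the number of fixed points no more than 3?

39549

Sum C(8,i)·!(8-i) for i = 0..3:
  i=0: C(8,0)·!8 = 1·14833 = 14833
  i=1: C(8,1)·!7 = 8·1854 = 14832
  i=2: C(8,2)·!6 = 28·265 = 7420
  i=3: C(8,3)·!5 = 56·44 = 2464
Total = 39549.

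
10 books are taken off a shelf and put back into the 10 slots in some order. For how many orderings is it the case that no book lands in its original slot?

1334961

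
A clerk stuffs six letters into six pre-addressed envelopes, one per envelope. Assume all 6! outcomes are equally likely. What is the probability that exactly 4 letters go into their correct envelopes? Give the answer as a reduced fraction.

1/48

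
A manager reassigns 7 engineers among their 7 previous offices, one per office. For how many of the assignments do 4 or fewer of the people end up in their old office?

# with exactly i fixed is C(7,i)·!(7-i); sum over i=0..4:
  i=0: C(7,0)·!7 = 1·1854 = 1854
  i=1: C(7,1)·!6 = 7·265 = 1855
  i=2: C(7,2)·!5 = 21·44 = 924
  i=3: C(7,3)·!4 = 35·9 = 315
  i=4: C(7,4)·!3 = 35·2 = 70
Total = 5018.

5018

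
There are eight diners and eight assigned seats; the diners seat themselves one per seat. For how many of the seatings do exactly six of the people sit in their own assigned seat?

Choose which 6 of the 8 are fixed: C(8,6) = 28.
The remaining 2 must be deranged: !2 = 1.
Total: 28 × 1 = 28.

28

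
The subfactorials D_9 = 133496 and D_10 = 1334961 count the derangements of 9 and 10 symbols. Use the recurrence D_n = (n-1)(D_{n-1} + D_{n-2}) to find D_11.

14684570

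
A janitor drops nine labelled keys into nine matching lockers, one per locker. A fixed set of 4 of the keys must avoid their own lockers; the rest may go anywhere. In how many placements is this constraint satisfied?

229080

Inclusion-exclusion on the 4 forbidden self-matches:
Σ_{j=0}^{4} (-1)^j C(4,j)(9-j)!
= C(4,0)·9! - C(4,1)·8! + C(4,2)·7! - C(4,3)·6! + C(4,4)·5!
= 362880 - 161280 + 30240 - 2880 + 120
= 229080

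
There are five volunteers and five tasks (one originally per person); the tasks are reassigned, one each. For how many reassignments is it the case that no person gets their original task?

44

Use !n = (n-1)(!(n-1) + !(n-2)).
!5 = 4·(9 + 2) = 4·11 = 44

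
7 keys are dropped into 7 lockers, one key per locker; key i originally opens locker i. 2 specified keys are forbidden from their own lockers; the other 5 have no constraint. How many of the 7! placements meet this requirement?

Let A_j be the event that the j-th constrained one is fixed. By inclusion-exclusion over the 2 events:
Σ_{j=0}^{2} (-1)^j C(2,j)(7-j)!
= C(2,0)·7! - C(2,1)·6! + C(2,2)·5!
= 5040 - 1440 + 120
= 3720

3720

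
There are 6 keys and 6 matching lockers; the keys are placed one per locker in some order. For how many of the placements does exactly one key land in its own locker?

264

Choose which one of the 6 is fixed: C(6,1) = 6.
The remaining 5 must be deranged: !5 = 44.
Total: 6 × 44 = 264.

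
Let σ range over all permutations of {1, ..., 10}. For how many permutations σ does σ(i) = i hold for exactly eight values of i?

45

Pick the 8 fixed positions: C(10,8) = 45 ways.
The remaining 2 must be deranged: !2 = 1.
Total: 45 × 1 = 45.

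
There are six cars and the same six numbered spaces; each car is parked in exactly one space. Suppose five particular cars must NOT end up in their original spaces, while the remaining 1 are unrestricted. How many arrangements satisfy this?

309

Inclusion-exclusion on the 5 forbidden self-matches:
Σ_{j=0}^{5} (-1)^j C(5,j)(6-j)!
= C(5,0)·6! - C(5,1)·5! + C(5,2)·4! - C(5,3)·3! + C(5,4)·2! - C(5,5)·1!
= 720 - 600 + 240 - 60 + 10 - 1
= 309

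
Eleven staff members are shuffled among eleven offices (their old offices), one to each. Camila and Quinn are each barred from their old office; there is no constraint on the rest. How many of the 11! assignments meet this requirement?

33022080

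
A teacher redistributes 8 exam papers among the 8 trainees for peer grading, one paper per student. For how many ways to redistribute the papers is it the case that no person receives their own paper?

!8 = 8! · Σ_{k=0}^{8} (-1)^k/k!
= 8! - 8!/1! + 8!/2! - 8!/3! + 8!/4! - 8!/5! + 8!/6! - 8!/7! + 8!/8!
= 40320 - 40320 + 20160 - 6720 + 1680 - 336 + 56 - 8 + 1
= 14833

14833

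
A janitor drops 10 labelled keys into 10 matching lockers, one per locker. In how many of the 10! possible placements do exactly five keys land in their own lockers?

Pick the 5 fixed positions: C(10,5) = 252 ways.
The other 5 form a derangement: !5 = 44.
Total: 252 × 44 = 11088.

11088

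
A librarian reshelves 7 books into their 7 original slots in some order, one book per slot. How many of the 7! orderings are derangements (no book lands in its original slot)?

!7 is the nearest integer to 7!/e.
7! = 5040, and 5040/e ≈ 1854.11, so !7 = 1854.

1854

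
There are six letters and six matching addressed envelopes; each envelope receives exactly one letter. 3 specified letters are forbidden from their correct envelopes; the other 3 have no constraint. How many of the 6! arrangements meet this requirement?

426

Inclusion-exclusion on the 3 forbidden self-matches:
Σ_{j=0}^{3} (-1)^j C(3,j)(6-j)!
= C(3,0)·6! - C(3,1)·5! + C(3,2)·4! - C(3,3)·3!
= 720 - 360 + 72 - 6
= 426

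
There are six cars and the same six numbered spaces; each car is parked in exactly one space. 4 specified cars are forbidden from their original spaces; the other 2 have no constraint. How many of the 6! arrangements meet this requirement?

Inclusion-exclusion on the 4 forbidden self-matches:
Σ_{j=0}^{4} (-1)^j C(4,j)(6-j)!
= C(4,0)·6! - C(4,1)·5! + C(4,2)·4! - C(4,3)·3! + C(4,4)·2!
= 720 - 480 + 144 - 24 + 2
= 362

362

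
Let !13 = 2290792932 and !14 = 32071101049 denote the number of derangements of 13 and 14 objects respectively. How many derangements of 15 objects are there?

!15 = (15-1)·(!14 + !13) = 14·(32071101049 + 2290792932) = 14·34361893981 = 481066515734.

481066515734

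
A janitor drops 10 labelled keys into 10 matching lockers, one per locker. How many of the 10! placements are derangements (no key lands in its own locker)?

The number of derangements of 10 is !10 = Σ_{k=0}^{10} (-1)^k·10!/k!
= 10! - 10!/1! + 10!/2! - 10!/3! + 10!/4! - 10!/5! + 10!/6! - 10!/7! + 10!/8! - 10!/9! + 10!/10!
= 3628800 - 3628800 + 1814400 - 604800 + 151200 - 30240 + 5040 - 720 + 90 - 10 + 1
= 1334961

1334961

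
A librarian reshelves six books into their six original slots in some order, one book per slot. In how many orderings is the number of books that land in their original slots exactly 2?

Pick the 2 fixed positions: C(6,2) = 15 ways.
The other 4 form a derangement: !4 = 9.
Total: 15 × 9 = 135.

135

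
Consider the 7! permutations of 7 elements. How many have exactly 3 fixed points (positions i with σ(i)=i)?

Choose which 3 of the 7 are fixed: C(7,3) = 35.
The other 4 form a derangement: !4 = 9.
Total: 35 × 9 = 315.

315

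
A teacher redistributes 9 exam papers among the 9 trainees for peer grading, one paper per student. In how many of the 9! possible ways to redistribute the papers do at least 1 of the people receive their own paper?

Sum C(9,i)·!(9-i) for i = 1..9:
  i=1: C(9,1)·!8 = 9·14833 = 133497
  i=2: C(9,2)·!7 = 36·1854 = 66744
  i=3: C(9,3)·!6 = 84·265 = 22260
  i=4: C(9,4)·!5 = 126·44 = 5544
  i=5: C(9,5)·!4 = 126·9 = 1134
  i=6: C(9,6)·!3 = 84·2 = 168
  i=7: C(9,7)·!2 = 36·1 = 36
  i=8: C(9,8)·!1 = 9·0 = 0
  i=9: C(9,9)·!0 = 1·1 = 1
Total = 229384.

229384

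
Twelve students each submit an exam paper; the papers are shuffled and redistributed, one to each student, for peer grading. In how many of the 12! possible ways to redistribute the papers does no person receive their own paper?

176214841

The number of derangements of 12 is !12 = Σ_{k=0}^{12} (-1)^k·12!/k!
= 12! - 12!/1! + 12!/2! - 12!/3! + 12!/4! - 12!/5! + 12!/6! - 12!/7! + 12!/8! - 12!/9! + 12!/10! - 12!/11! + 12!/12!
= 479001600 - 479001600 + 239500800 - 79833600 + 19958400 - 3991680 + 665280 - 95040 + 11880 - 1320 + 132 - 12 + 1
= 176214841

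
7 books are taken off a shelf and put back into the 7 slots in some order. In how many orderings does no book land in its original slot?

1854

By inclusion-exclusion, !7 = Σ (-1)^k · 7!/k! for k=0..7
= 7! - 7!/1! + 7!/2! - 7!/3! + 7!/4! - 7!/5! + 7!/6! - 7!/7!
= 5040 - 5040 + 2520 - 840 + 210 - 42 + 7 - 1
= 1854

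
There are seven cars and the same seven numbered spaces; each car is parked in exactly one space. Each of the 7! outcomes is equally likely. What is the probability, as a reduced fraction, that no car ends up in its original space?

103/280

Favorable outcomes: !7 = 1854.
Total outcomes: 7! = 5040.
Probability = 1854/5040 = 103/280.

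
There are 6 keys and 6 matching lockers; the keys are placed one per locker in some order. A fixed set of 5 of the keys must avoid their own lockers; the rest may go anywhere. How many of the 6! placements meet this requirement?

Let A_j be the event that the j-th constrained one is fixed. By inclusion-exclusion over the 5 events:
Σ_{j=0}^{5} (-1)^j C(5,j)(6-j)!
= C(5,0)·6! - C(5,1)·5! + C(5,2)·4! - C(5,3)·3! + C(5,4)·2! - C(5,5)·1!
= 720 - 600 + 240 - 60 + 10 - 1
= 309

309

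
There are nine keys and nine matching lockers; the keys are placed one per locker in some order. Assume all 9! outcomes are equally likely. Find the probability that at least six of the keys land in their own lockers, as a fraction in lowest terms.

41/72576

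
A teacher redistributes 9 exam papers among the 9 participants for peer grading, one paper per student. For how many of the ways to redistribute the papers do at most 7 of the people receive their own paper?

362879

# with exactly i fixed is C(9,i)·!(9-i); sum over i=0..7:
  i=0: C(9,0)·!9 = 1·133496 = 133496
  i=1: C(9,1)·!8 = 9·14833 = 133497
  i=2: C(9,2)·!7 = 36·1854 = 66744
  i=3: C(9,3)·!6 = 84·265 = 22260
  i=4: C(9,4)·!5 = 126·44 = 5544
  i=5: C(9,5)·!4 = 126·9 = 1134
  i=6: C(9,6)·!3 = 84·2 = 168
  i=7: C(9,7)·!2 = 36·1 = 36
Total = 362879.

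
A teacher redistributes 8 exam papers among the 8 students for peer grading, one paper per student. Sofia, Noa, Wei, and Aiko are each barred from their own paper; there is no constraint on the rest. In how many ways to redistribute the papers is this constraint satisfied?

24024

Let A_j be the event that the j-th constrained one is fixed. By inclusion-exclusion over the 4 events:
Σ_{j=0}^{4} (-1)^j C(4,j)(8-j)!
= C(4,0)·8! - C(4,1)·7! + C(4,2)·6! - C(4,3)·5! + C(4,4)·4!
= 40320 - 20160 + 4320 - 480 + 24
= 24024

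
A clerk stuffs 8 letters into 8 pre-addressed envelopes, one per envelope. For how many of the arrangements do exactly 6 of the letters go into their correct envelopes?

28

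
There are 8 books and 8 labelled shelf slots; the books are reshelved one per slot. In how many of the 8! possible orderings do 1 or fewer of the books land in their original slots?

Sum C(8,i)·!(8-i) for i = 0..1:
  i=0: C(8,0)·!8 = 1·14833 = 14833
  i=1: C(8,1)·!7 = 8·1854 = 14832
Total = 29665.

29665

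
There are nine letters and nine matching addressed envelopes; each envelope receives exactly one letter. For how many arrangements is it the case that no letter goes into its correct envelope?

133496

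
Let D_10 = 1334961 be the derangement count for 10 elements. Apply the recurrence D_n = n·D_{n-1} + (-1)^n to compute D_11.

D_11 = 11·1334961 - 1 = 14684570.

14684570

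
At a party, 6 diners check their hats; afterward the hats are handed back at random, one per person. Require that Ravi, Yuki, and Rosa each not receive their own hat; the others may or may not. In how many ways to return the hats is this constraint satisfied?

Let A_j be the event that the j-th constrained one is fixed. By inclusion-exclusion over the 3 events:
Σ_{j=0}^{3} (-1)^j C(3,j)(6-j)!
= C(3,0)·6! - C(3,1)·5! + C(3,2)·4! - C(3,3)·3!
= 720 - 360 + 72 - 6
= 426

426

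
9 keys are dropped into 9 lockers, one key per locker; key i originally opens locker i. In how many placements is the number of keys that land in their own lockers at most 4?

361541

Sum C(9,i)·!(9-i) for i = 0..4:
  i=0: C(9,0)·!9 = 1·133496 = 133496
  i=1: C(9,1)·!8 = 9·14833 = 133497
  i=2: C(9,2)·!7 = 36·1854 = 66744
  i=3: C(9,3)·!6 = 84·265 = 22260
  i=4: C(9,4)·!5 = 126·44 = 5544
Total = 361541.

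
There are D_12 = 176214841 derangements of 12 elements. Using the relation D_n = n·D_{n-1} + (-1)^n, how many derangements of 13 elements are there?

2290792932

D_13 = 13·176214841 - 1 = 2290792932.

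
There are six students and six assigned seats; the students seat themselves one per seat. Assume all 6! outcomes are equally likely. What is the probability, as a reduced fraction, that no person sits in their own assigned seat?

53/144

Favorable outcomes: !6 = 265.
Total outcomes: 6! = 720.
Probability = 265/720 = 53/144.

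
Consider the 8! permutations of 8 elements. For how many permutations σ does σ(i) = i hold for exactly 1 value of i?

14832

Pick the single fixed position: C(8,1) = 8 ways.
The remaining 7 must be deranged: !7 = 1854.
Total: 8 × 1854 = 14832.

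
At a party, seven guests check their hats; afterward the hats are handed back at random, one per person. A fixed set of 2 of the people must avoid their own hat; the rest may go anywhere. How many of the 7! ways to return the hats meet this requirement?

3720

Inclusion-exclusion on the 2 forbidden self-matches:
Σ_{j=0}^{2} (-1)^j C(2,j)(7-j)!
= C(2,0)·7! - C(2,1)·6! + C(2,2)·5!
= 5040 - 1440 + 120
= 3720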